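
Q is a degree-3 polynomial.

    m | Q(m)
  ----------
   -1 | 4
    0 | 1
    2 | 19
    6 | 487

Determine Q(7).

Write Q(m) = am³ + bm² + cm + d; the 4 given values yield a linear system in the 4 coefficients.
Solving, Q(m) = 2m³ + 2m² - 3m + 1.
Then Q(7) = 764.

764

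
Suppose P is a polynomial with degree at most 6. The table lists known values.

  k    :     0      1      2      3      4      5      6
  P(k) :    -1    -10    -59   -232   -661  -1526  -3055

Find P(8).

-9257

First differences: -9, -49, -173, -429, -865, -1529. Second differences: -40, -124, -256, -436, -664. Third differences: -84, -132, -180, -228. Fourth differences: -48, -48, -48.
Level-4 differences are constant, so P has degree 4.
Fitting a degree-4 polynomial gives P(k) = -2k^4 - 2k³ - 5k - 1.
Then P(8) = -9257.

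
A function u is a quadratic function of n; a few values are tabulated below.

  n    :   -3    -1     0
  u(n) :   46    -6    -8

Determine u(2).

Write u(n) = an² + bn + c; the 3 given values yield a linear system in the 3 coefficients.
Solving, u(n) = 8n² + 6n - 8.
Then u(2) = 36.

36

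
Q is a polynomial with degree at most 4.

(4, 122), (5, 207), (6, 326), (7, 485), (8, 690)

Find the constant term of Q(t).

2

First differences: 85, 119, 159, 205. Second differences: 34, 40, 46. Third differences: 6, 6.
Level-3 differences are constant, so Q has degree 3.
Fitting a degree-3 polynomial gives Q(t) = t³ + 2t² + 6t + 2.
The constant term is Q(0) = 2.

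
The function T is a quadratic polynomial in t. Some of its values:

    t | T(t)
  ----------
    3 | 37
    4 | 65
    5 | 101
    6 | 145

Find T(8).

257

Write T(t) = at² + bt + c; the 4 given values yield a linear system in the 3 coefficients.
Solving, T(t) = 4t² + 1.
Then T(8) = 257.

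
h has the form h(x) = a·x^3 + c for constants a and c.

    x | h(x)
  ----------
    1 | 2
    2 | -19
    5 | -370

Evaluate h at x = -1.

From h(1) = 2 and h(2) = -19: 1a + c = 2 and 8a + c = -19.
Subtracting: 7a = -21, so a = -3; then c = 2 − (-3)·1 = 5.
So h(x) = -3x³ + 5, and h(-1) = 8.

8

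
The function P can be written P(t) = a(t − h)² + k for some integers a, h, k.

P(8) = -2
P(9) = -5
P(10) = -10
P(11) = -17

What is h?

First differences -3, -5, -7; second difference -2 = 2a, so a = -1.
Expanding, the t-coefficient is −2ah = 2h; matching it to the data gives h = 7, and then k = -1.
So P(t) = -1(t − 7)² − 1.
Hence h = 7.

7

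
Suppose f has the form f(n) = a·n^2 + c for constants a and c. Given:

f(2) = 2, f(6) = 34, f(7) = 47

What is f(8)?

From f(2) = 2 and f(6) = 34: 4a + c = 2 and 36a + c = 34.
Subtracting: 32a = 32, so a = 1; then c = 2 − 1·4 = -2.
So f(n) = 1n² − 2, and f(8) = 62.

62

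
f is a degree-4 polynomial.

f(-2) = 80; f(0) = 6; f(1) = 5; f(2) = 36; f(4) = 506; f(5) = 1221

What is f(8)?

7950

Write f(m) = am^4 + bm³ + cm² + dm + e; the 6 given values yield a linear system in the 5 coefficients.
Solving, f(m) = 2m^4 - m³ + 5m² - 7m + 6.
Then f(8) = 7950.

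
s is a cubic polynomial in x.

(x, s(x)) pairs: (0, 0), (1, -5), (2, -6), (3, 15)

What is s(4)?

Write s(x) = ax³ + bx² + cx + d; the 4 given values yield a linear system in the 4 coefficients.
Solving, s(x) = 3x³ - 7x² - x.
Then s(4) = 76.

76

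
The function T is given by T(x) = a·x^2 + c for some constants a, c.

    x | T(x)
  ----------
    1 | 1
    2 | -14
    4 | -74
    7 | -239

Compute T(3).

From T(1) = 1 and T(2) = -14: 1a + c = 1 and 4a + c = -14.
Subtracting: 3a = -15, so a = -5; then c = 1 − (-5)·1 = 6.
So T(x) = -5x² + 6, and T(3) = -39.

-39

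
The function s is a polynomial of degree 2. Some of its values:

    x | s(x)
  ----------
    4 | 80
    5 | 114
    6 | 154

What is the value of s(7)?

200

Write s(x) = ax² + bx + c; the 3 given values yield a linear system in the 3 coefficients.
Solving, s(x) = 3x² + 7x + 4.
Then s(7) = 200.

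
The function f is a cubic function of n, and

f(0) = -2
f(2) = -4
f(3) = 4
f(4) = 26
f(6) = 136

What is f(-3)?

-44

Write f(n) = an³ + bn² + cn + d; the 5 given values yield a linear system in the 4 coefficients.
Solving, f(n) = n³ - 2n² - n - 2.
Then f(-3) = -44.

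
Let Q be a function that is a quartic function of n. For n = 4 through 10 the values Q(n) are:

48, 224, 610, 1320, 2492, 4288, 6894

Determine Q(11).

First differences: 176, 386, 710, 1172, 1796, 2606. Second differences: 210, 324, 462, 624, 810. Third differences: 114, 138, 162, 186. Fourth differences: 24, 24, 24.
Level-4 differences are constant, so Q has degree 4.
Fitting a degree-4 polynomial gives Q(n) = n^4 - 3n³ - n² - n + 4.
Then Q(11) = 10520.

10520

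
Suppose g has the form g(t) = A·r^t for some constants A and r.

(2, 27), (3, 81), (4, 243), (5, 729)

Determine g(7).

Consecutive ratio: 81/27 = 3, and 243/81 = 3, so r = 3.
Then A·3^2 = 27 gives A = 3, and g(t) = 3·3^t.
g(7) = 3·3^7 = 6561.

6561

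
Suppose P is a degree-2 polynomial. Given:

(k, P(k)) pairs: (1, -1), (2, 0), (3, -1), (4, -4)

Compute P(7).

-25

Write P(k) = ak² + bk + c; the 4 given values yield a linear system in the 3 coefficients.
Solving, P(k) = -k² + 4k - 4.
Then P(7) = -25.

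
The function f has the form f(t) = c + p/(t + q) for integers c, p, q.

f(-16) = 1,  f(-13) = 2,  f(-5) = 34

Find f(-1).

-14

(f(t) − c)(t + q) = p for each data point; the three points give a linear system in c and q, then p follows.
Solving: c = -2, q = 4, p = -36, so f(t) = -2 − 36/(t + 4).
Then f(-1) = -2 − 36/3 = -14.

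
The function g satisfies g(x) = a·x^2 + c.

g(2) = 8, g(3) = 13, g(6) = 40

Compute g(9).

85

From g(2) = 8 and g(3) = 13: 4a + c = 8 and 9a + c = 13.
Subtracting: 5a = 5, so a = 1; then c = 8 − 1·4 = 4.
So g(x) = 1x² + 4, and g(9) = 85.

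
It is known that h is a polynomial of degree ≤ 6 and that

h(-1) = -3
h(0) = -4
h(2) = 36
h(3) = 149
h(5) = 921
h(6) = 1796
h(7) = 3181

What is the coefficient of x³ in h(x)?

Write h(x) = ax^6 + bx^5 + cx^4 + dx³ + ex² + px + q; the 7 given values yield a linear system in the 7 coefficients.
Solving, the top 2 coefficients vanish, and h(x) = x^4 + 2x³ + 2x² - 4.
The coefficient of x³ is 2.

2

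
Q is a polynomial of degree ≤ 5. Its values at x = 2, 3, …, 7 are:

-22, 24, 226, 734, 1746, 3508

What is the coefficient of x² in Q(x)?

-5

First differences: 46, 202, 508, 1012, 1762. Second differences: 156, 306, 504, 750. Third differences: 150, 198, 246. Fourth differences: 48, 48.
Level-4 differences are constant, so Q has degree 4.
Fitting a degree-4 polynomial gives Q(x) = 2x^4 - 3x³ - 5x² - 2x - 6.
The coefficient of x² is -5.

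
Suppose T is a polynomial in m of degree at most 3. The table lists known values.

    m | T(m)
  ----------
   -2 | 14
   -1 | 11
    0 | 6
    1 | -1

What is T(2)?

-10

Write T(m) = am³ + bm² + cm + d; the 4 given values yield a linear system in the 4 coefficients.
Solving, the leading coefficient vanishes, and T(m) = -m² - 6m + 6.
Then T(2) = -10.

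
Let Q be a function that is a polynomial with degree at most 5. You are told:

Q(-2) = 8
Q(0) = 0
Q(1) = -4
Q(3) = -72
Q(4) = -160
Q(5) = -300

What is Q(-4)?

Write Q(x) = ax^5 + bx^4 + cx³ + dx² + ex + p; the 6 given values yield a linear system in the 6 coefficients.
Solving, the top 2 coefficients vanish, and Q(x) = -2x³ - 2x².
Then Q(-4) = 96.

96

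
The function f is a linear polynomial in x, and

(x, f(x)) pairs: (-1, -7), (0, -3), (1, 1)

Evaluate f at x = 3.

9

First differences: 4, 4.
Level-1 differences are constant, so f has degree 1.
Fitting a degree-1 polynomial gives f(x) = 4x - 3.
Then f(3) = 9.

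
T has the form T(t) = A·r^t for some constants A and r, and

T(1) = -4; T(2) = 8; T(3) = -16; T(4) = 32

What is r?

-2

Consecutive ratio: 8/(-4) = -2, and -16/8 = -2, so r = -2.
Then A·(-2)^1 = -4 gives A = 2, and T(t) = 2·(-2)^t.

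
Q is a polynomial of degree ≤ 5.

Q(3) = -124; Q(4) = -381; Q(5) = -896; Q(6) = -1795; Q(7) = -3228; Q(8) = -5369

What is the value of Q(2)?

First differences: -257, -515, -899, -1433, -2141. Second differences: -258, -384, -534, -708. Third differences: -126, -150, -174. Fourth differences: -24, -24.
Level-4 differences are constant, so Q has degree 4.
Fitting a degree-4 polynomial gives Q(x) = -x^4 - 3x³ + 4x² + x - 1.
Then Q(2) = -23.

-23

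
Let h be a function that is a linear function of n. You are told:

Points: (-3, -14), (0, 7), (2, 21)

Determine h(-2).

-7

Write h(n) = an + b; the 3 given values yield a linear system in the 2 coefficients.
Solving, h(n) = 7n + 7.
Then h(-2) = -7.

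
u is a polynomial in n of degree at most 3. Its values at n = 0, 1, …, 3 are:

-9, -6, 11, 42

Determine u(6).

Write u(n) = an³ + bn² + cn + d; the 4 given values yield a linear system in the 4 coefficients.
Solving, the leading coefficient vanishes, and u(n) = 7n² - 4n - 9.
Then u(6) = 219.

219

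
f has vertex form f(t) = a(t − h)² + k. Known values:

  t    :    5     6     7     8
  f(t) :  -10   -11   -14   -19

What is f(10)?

First differences -1, -3, -5; second difference -2 = 2a, so a = -1.
Expanding, the t-coefficient is −2ah = 2h; matching it to the data gives h = 5, and then k = -10.
So f(t) = -1(t − 5)² − 10.
f(10) = -1·5² − 10 = -35.

-35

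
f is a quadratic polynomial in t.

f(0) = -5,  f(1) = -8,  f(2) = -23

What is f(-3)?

-68

Write f(t) = at² + bt + c; the 3 given values yield a linear system in the 3 coefficients.
Solving, f(t) = -6t² + 3t - 5.
Then f(-3) = -68.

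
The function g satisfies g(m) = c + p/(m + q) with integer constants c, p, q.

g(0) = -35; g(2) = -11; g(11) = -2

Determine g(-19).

3

(g(m) − c)(m + q) = p for each data point; the three points give a linear system in c and q, then p follows.
Solving: c = 1, q = 1, p = -36, so g(m) = 1 − 36/(m + 1).
Then g(-19) = 1 − 36/(-18) = 3.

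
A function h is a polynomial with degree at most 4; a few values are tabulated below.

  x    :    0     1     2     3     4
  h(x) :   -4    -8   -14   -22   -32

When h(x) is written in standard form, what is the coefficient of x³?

0

Write h(x) = ax^4 + bx³ + cx² + dx + e; the 5 given values yield a linear system in the 5 coefficients.
Solving, the top 2 coefficients vanish, and h(x) = -x² - 3x - 4.
The coefficient of x³ is 0.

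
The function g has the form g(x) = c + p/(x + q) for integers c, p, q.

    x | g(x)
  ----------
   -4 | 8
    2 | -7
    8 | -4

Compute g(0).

(g(x) − c)(x + q) = p for each data point; the three points give a linear system in c and q, then p follows.
Solving: c = -2, q = 2, p = -20, so g(x) = -2 − 20/(x + 2).
Then g(0) = -2 − 20/2 = -12.

-12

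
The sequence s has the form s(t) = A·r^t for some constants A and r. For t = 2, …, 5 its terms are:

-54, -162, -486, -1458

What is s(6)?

Consecutive ratio: -162/(-54) = 3, and -486/(-162) = 3, so r = 3.
Then A·3^2 = -54 gives A = -6, and s(t) = -6·3^t.
s(6) = -6·3^6 = -4374.

-4374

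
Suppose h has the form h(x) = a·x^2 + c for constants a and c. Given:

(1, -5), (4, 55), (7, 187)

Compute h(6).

From h(1) = -5 and h(4) = 55: 1a + c = -5 and 16a + c = 55.
Subtracting: 15a = 60, so a = 4; then c = -5 − 4·1 = -9.
So h(x) = 4x² − 9, and h(6) = 135.

135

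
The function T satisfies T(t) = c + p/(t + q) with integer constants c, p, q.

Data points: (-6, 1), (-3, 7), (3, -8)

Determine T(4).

(T(t) − c)(t + q) = p for each data point; the three points give a linear system in c and q, then p follows.
Solving: c = -3, q = 1, p = -20, so T(t) = -3 − 20/(t + 1).
Then T(4) = -3 − 20/5 = -7.

-7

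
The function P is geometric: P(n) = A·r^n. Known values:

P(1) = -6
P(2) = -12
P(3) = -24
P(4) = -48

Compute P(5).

Consecutive ratio: -12/(-6) = 2, and -24/(-12) = 2, so r = 2.
Then A·2^1 = -6 gives A = -3, and P(n) = -3·2^n.
P(5) = -3·2^5 = -96.

-96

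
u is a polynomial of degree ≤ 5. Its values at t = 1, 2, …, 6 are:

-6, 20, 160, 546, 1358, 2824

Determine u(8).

First differences: 26, 140, 386, 812, 1466. Second differences: 114, 246, 426, 654. Third differences: 132, 180, 228. Fourth differences: 48, 48.
Level-4 differences are constant, so u has degree 4.
Fitting a degree-4 polynomial gives u(t) = 2t^4 + 2t³ - 5t² - 3t - 2.
Then u(8) = 8870.

8870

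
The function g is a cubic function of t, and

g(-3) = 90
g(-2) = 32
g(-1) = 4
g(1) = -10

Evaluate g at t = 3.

Write g(t) = at³ + bt² + ct + d; the 4 given values yield a linear system in the 4 coefficients.
Solving, g(t) = -2t³ + 3t² - 5t - 6.
Then g(3) = -48.

-48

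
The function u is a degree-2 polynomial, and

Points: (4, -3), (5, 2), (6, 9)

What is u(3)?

-6

Write u(t) = at² + bt + c; the 3 given values yield a linear system in the 3 coefficients.
Solving, u(t) = t² - 4t - 3.
Then u(3) = -6.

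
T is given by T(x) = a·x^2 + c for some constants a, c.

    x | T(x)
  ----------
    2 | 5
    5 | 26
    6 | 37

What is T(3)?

10

From T(2) = 5 and T(5) = 26: 4a + c = 5 and 25a + c = 26.
Subtracting: 21a = 21, so a = 1; then c = 5 − 1·4 = 1.
So T(x) = 1x² + 1, and T(3) = 10.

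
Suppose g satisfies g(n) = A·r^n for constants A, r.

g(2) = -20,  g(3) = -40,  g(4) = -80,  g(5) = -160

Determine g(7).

-640

Consecutive ratio: -40/(-20) = 2, and -80/(-40) = 2, so r = 2.
Then A·2^2 = -20 gives A = -5, and g(n) = -5·2^n.
g(7) = -5·2^7 = -640.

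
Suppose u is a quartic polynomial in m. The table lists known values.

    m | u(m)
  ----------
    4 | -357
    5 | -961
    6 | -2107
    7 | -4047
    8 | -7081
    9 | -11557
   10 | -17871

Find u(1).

Write u(m) = am^4 + bm³ + cm² + dm + e; the 7 given values yield a linear system in the 5 coefficients.
Solving, u(m) = -2m^4 + 2m³ + m² + 3m - 1.
Then u(1) = 3.

3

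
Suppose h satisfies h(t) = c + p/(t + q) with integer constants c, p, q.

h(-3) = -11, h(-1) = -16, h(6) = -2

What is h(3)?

4

(h(t) − c)(t + q) = p for each data point; the three points give a linear system in c and q, then p follows.
Solving: c = -6, q = -1, p = 20, so h(t) = -6 + 20/(t − 1).
Then h(3) = -6 + 20/2 = 4.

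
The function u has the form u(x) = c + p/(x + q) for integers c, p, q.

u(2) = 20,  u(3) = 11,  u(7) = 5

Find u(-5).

-1

(u(x) − c)(x + q) = p for each data point; the three points give a linear system in c and q, then p follows.
Solving: c = 2, q = -1, p = 18, so u(x) = 2 + 18/(x − 1).
Then u(-5) = 2 + 18/(-6) = -1.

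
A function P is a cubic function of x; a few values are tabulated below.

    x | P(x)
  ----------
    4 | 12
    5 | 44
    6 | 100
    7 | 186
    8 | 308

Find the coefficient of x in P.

-2

First differences: 32, 56, 86, 122. Second differences: 24, 30, 36. Third differences: 6, 6.
Level-3 differences are constant, so P has degree 3.
Fitting a degree-3 polynomial gives P(x) = x³ - 3x² - 2x + 4.
The coefficient of x is -2.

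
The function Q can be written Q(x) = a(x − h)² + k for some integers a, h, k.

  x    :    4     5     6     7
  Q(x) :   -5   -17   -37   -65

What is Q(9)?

First differences -12, -20, -28; second difference -8 = 2a, so a = -4.
Expanding, the x-coefficient is −2ah = 8h; matching it to the data gives h = 3, and then k = -1.
So Q(x) = -4(x − 3)² − 1.
Q(9) = -4·6² − 1 = -145.

-145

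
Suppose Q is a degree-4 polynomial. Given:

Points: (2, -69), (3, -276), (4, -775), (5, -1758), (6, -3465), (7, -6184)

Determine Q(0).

First differences: -207, -499, -983, -1707, -2719. Second differences: -292, -484, -724, -1012. Third differences: -192, -240, -288. Fourth differences: -48, -48.
Level-4 differences are constant, so Q has degree 4.
Fitting a degree-4 polynomial gives Q(k) = -2k^4 - 4k³ - k - 3.
Then Q(0) = -3.

-3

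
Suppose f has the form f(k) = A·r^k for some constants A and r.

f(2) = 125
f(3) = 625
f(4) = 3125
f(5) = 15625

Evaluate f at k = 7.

Consecutive ratio: 625/125 = 5, and 3125/625 = 5, so r = 5.
Then A·5^2 = 125 gives A = 5, and f(k) = 5·5^k.
f(7) = 5·5^7 = 390625.

390625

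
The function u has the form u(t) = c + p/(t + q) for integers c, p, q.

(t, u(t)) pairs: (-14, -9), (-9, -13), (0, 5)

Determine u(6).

(u(t) − c)(t + q) = p for each data point; the three points give a linear system in c and q, then p follows.
Solving: c = -5, q = 4, p = 40, so u(t) = -5 + 40/(t + 4).
Then u(6) = -5 + 40/10 = -1.

-1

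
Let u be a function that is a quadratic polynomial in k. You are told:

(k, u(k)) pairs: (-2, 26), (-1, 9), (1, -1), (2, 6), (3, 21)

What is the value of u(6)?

114

Write u(k) = ak² + bk + c; the 5 given values yield a linear system in the 3 coefficients.
Solving, u(k) = 4k² - 5k.
Then u(6) = 114.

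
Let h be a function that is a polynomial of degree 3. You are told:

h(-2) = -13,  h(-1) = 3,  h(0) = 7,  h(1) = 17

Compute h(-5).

-313

Write h(k) = ak³ + bk² + ck + d; the 4 given values yield a linear system in the 4 coefficients.
Solving, h(k) = 3k³ + 3k² + 4k + 7.
Then h(-5) = -313.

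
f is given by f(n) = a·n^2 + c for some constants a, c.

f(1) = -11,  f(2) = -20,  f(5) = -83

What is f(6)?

From f(1) = -11 and f(2) = -20: 1a + c = -11 and 4a + c = -20.
Subtracting: 3a = -9, so a = -3; then c = -11 − (-3)·1 = -8.
So f(n) = -3n² − 8, and f(6) = -116.

-116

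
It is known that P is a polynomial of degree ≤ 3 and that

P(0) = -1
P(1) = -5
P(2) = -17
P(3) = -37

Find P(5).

-101

First differences: -4, -12, -20. Second differences: -8, -8.
Level-2 differences are constant, so P has degree 2.
Fitting a degree-2 polynomial gives P(n) = -4n² - 1.
Then P(5) = -101.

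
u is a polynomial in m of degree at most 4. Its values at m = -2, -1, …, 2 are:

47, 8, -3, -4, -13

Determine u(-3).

132

First differences: -39, -11, -1, -9. Second differences: 28, 10, -8. Third differences: -18, -18.
Level-3 differences are constant, so u has degree 3.
Fitting a degree-3 polynomial gives u(m) = -3m³ + 5m² - 3m - 3.
Then u(-3) = 132.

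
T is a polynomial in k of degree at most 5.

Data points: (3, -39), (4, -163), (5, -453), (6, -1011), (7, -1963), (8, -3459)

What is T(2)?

First differences: -124, -290, -558, -952, -1496. Second differences: -166, -268, -394, -544. Third differences: -102, -126, -150. Fourth differences: -24, -24.
Level-4 differences are constant, so T has degree 4.
Fitting a degree-4 polynomial gives T(k) = -k^4 + k³ + 2k² - 3.
Then T(2) = -3.

-3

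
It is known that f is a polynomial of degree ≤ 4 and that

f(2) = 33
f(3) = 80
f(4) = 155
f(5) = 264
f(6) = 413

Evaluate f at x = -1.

0

First differences: 47, 75, 109, 149. Second differences: 28, 34, 40. Third differences: 6, 6.
Level-3 differences are constant, so f has degree 3.
Fitting a degree-3 polynomial gives f(x) = x³ + 5x² + 3x - 1.
Then f(-1) = 0.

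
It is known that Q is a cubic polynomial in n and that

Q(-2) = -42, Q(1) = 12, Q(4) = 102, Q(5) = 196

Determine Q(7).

Write Q(n) = an³ + bn² + cn + d; the 4 given values yield a linear system in the 4 coefficients.
Solving, Q(n) = 2n³ - 4n² + 8n + 6.
Then Q(7) = 552.

552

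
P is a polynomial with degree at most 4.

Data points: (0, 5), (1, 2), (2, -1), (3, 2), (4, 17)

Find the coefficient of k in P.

-1

First differences: -3, -3, 3, 15. Second differences: 0, 6, 12. Third differences: 6, 6.
Level-3 differences are constant, so P has degree 3.
Fitting a degree-3 polynomial gives P(k) = k³ - 3k² - k + 5.
The coefficient of k is -1.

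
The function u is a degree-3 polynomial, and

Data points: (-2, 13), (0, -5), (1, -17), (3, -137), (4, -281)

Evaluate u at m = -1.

Write u(m) = am³ + bm² + cm + d; the 5 given values yield a linear system in the 4 coefficients.
Solving, u(m) = -3m³ - 4m² - 5m - 5.
Then u(-1) = -1.

-1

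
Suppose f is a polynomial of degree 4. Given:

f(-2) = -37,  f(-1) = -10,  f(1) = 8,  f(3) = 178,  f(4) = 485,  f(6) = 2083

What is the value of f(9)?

9280

Write f(m) = am^4 + bm³ + cm² + dm + e; the 6 given values yield a linear system in the 5 coefficients.
Solving, f(m) = m^4 + 4m³ - 3m² + 5m + 1.
Then f(9) = 9280.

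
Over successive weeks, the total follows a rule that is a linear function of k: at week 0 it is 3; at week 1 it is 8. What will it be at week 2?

Write the value at k as P(k).
Write P(k) = ak + b; the 2 given values yield a linear system in the 2 coefficients.
Solving, P(k) = 5k + 3.
Then P(2) = 13.

13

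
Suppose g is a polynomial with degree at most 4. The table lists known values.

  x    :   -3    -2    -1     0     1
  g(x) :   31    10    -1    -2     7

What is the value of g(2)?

Write g(x) = ax^4 + bx³ + cx² + dx + e; the 5 given values yield a linear system in the 5 coefficients.
Solving, the top 2 coefficients vanish, and g(x) = 5x² + 4x - 2.
Then g(2) = 26.

26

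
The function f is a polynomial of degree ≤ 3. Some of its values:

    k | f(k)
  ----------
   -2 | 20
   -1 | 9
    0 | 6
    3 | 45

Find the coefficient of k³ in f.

Write f(k) = ak³ + bk² + ck + d; the 4 given values yield a linear system in the 4 coefficients.
Solving, the leading coefficient vanishes, and f(k) = 4k² + k + 6.
The coefficient of k³ is 0.

0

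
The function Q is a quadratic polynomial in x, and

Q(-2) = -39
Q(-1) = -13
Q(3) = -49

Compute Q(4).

-93

Write Q(x) = ax² + bx + c; the 3 given values yield a linear system in the 3 coefficients.
Solving, Q(x) = -7x² + 5x - 1.
Then Q(4) = -93.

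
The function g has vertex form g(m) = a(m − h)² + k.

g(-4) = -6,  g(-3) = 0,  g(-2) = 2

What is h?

First differences 6, 2; second difference -4 = 2a, so a = -2.
Expanding, the m-coefficient is −2ah = 4h; matching it to the data gives h = -2, and then k = 2.
So g(m) = -2(m + 2)² + 2.
Hence h = -2.

-2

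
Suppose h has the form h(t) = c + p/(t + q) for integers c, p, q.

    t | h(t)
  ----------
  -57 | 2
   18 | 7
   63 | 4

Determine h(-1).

-12

(h(t) − c)(t + q) = p for each data point; the three points give a linear system in c and q, then p follows.
Solving: c = 3, q = -3, p = 60, so h(t) = 3 + 60/(t − 3).
Then h(-1) = 3 + 60/(-4) = -12.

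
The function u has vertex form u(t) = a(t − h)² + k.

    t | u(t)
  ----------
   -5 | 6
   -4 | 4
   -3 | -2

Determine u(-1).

First differences -2, -6; second difference -4 = 2a, so a = -2.
Expanding, the t-coefficient is −2ah = 4h; matching it to the data gives h = -5, and then k = 6.
So u(t) = -2(t + 5)² + 6.
u(-1) = -2·4² + 6 = -26.

-26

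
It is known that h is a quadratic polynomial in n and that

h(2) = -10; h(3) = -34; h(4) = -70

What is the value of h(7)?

-250

Write h(n) = an² + bn + c; the 3 given values yield a linear system in the 3 coefficients.
Solving, h(n) = -6n² + 6n + 2.
Then h(7) = -250.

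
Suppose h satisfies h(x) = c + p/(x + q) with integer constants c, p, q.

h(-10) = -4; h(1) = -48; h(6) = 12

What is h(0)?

(h(x) − c)(x + q) = p for each data point; the three points give a linear system in c and q, then p follows.
Solving: c = 0, q = -2, p = 48, so h(x) = 48/(x − 2).
Then h(0) = 0 + 48/(-2) = -24.

-24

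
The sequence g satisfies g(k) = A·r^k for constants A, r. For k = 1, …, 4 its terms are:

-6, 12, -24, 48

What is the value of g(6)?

Consecutive ratio: 12/(-6) = -2, and -24/12 = -2, so r = -2.
Then A·(-2)^1 = -6 gives A = 3, and g(k) = 3·(-2)^k.
g(6) = 3·(-2)^6 = 192.

192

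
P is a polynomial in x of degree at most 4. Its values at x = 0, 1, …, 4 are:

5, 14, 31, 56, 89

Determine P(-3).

26

Write P(x) = ax^4 + bx³ + cx² + dx + e; the 5 given values yield a linear system in the 5 coefficients.
Solving, the top 2 coefficients vanish, and P(x) = 4x² + 5x + 5.
Then P(-3) = 26.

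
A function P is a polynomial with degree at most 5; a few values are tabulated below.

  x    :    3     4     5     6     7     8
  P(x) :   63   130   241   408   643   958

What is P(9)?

1365

Write P(x) = ax^5 + bx^4 + cx³ + dx² + ex + p; the 6 given values yield a linear system in the 6 coefficients.
Solving, the top 2 coefficients vanish, and P(x) = 2x³ - 2x² + 7x + 6.
Then P(9) = 1365.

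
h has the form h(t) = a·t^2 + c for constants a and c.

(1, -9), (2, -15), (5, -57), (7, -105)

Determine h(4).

-39

From h(1) = -9 and h(2) = -15: 1a + c = -9 and 4a + c = -15.
Subtracting: 3a = -6, so a = -2; then c = -9 − (-2)·1 = -7.
So h(t) = -2t² − 7, and h(4) = -39.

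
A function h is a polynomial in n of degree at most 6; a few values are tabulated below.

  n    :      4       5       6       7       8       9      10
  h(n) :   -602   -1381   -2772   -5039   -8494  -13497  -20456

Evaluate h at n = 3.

-219

First differences: -779, -1391, -2267, -3455, -5003, -6959. Second differences: -612, -876, -1188, -1548, -1956. Third differences: -264, -312, -360, -408. Fourth differences: -48, -48, -48.
Level-4 differences are constant, so h has degree 4.
Fitting a degree-4 polynomial gives h(n) = -2n^4 - 4n² - 5n - 6.
Then h(3) = -219.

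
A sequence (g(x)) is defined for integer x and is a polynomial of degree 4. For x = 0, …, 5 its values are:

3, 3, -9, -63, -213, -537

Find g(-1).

-3

First differences: 0, -12, -54, -150, -324. Second differences: -12, -42, -96, -174. Third differences: -30, -54, -78. Fourth differences: -24, -24.
Level-4 differences are constant, so g has degree 4.
Fitting a degree-4 polynomial gives g(x) = -x^4 + x³ - 2x² + 2x + 3.
Then g(-1) = -3.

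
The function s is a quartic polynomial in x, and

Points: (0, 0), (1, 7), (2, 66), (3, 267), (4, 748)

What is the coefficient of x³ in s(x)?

3

Write s(x) = ax^4 + bx³ + cx² + dx + e; the 5 given values yield a linear system in the 5 coefficients.
Solving, s(x) = 2x^4 + 3x³ + 3x² - x.
The coefficient of x³ is 3.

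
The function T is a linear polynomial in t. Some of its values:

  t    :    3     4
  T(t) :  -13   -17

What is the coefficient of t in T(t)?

Write T(t) = at + b; the 2 given values yield a linear system in the 2 coefficients.
Solving, T(t) = -4t - 1.
The coefficient of t is -4.

-4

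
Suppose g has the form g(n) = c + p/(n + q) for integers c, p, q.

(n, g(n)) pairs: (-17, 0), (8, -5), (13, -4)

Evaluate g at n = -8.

3

(g(n) − c)(n + q) = p for each data point; the three points give a linear system in c and q, then p follows.
Solving: c = -2, q = 2, p = -30, so g(n) = -2 − 30/(n + 2).
Then g(-8) = -2 − 30/(-6) = 3.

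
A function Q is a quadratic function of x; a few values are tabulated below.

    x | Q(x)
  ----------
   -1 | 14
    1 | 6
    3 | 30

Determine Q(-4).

86

Write Q(x) = ax² + bx + c; the 3 given values yield a linear system in the 3 coefficients.
Solving, Q(x) = 4x² - 4x + 6.
Then Q(-4) = 86.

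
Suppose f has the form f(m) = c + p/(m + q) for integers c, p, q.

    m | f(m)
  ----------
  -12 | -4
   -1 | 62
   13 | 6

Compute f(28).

4

(f(m) − c)(m + q) = p for each data point; the three points give a linear system in c and q, then p follows.
Solving: c = 2, q = 2, p = 60, so f(m) = 2 + 60/(m + 2).
Then f(28) = 2 + 60/30 = 4.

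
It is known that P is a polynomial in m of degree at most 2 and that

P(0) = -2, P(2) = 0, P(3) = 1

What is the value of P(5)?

3

Write P(m) = am² + bm + c; the 3 given values yield a linear system in the 3 coefficients.
Solving, the leading coefficient vanishes, and P(m) = m - 2.
Then P(5) = 3.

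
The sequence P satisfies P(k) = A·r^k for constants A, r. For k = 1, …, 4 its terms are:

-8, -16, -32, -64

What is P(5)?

-128

Consecutive ratio: -16/(-8) = 2, and -32/(-16) = 2, so r = 2.
Then A·2^1 = -8 gives A = -4, and P(k) = -4·2^k.
P(5) = -4·2^5 = -128.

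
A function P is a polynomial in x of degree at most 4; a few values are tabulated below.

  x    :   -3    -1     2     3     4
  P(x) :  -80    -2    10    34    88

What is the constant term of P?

Write P(x) = ax^4 + bx³ + cx² + dx + e; the 5 given values yield a linear system in the 5 coefficients.
Solving, the leading coefficient vanishes, and P(x) = 2x³ - 3x² + x + 4.
The constant term is P(0) = 4.

4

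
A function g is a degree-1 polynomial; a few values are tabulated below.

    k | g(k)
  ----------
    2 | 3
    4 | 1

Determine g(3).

2

Write g(k) = ak + b; the 2 given values yield a linear system in the 2 coefficients.
Solving, g(k) = -k + 5.
Then g(3) = 2.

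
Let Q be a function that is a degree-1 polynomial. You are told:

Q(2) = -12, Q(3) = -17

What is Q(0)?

-2

Write Q(k) = ak + b; the 2 given values yield a linear system in the 2 coefficients.
Solving, Q(k) = -5k - 2.
The constant term is Q(0) = -2.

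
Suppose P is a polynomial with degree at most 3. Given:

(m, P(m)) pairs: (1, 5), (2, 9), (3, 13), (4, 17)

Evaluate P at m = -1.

Write P(m) = am³ + bm² + cm + d; the 4 given values yield a linear system in the 4 coefficients.
Solving, the top 2 coefficients vanish, and P(m) = 4m + 1.
Then P(-1) = -3.

-3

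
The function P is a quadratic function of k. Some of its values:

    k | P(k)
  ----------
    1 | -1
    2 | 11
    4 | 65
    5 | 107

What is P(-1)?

5

Write P(k) = ak² + bk + c; the 4 given values yield a linear system in the 3 coefficients.
Solving, P(k) = 5k² - 3k - 3.
Then P(-1) = 5.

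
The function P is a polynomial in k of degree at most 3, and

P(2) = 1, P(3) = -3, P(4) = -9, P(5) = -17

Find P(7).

Write P(k) = ak³ + bk² + ck + d; the 4 given values yield a linear system in the 4 coefficients.
Solving, the leading coefficient vanishes, and P(k) = -k² + k + 3.
Then P(7) = -39.

-39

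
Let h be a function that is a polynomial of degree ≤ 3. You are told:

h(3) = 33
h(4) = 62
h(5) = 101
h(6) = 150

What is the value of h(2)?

First differences: 29, 39, 49. Second differences: 10, 10.
Level-2 differences are constant, so h has degree 2.
Fitting a degree-2 polynomial gives h(k) = 5k² - 6k + 6.
Then h(2) = 14.

14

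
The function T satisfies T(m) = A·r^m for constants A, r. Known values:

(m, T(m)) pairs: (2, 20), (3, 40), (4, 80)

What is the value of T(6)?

Consecutive ratio: 40/20 = 2, and 80/40 = 2, so r = 2.
Then A·2^2 = 20 gives A = 5, and T(m) = 5·2^m.
T(6) = 5·2^6 = 320.

320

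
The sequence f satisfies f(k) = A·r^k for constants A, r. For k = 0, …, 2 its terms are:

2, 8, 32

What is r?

4

Consecutive ratio: 8/2 = 4, and 32/8 = 4, so r = 4.
Then A·4^0 = 2 gives A = 2, and f(k) = 2·4^k.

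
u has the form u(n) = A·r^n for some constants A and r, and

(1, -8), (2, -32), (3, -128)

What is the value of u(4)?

-512

Consecutive ratio: -32/(-8) = 4, and -128/(-32) = 4, so r = 4.
Then A·4^1 = -8 gives A = -2, and u(n) = -2·4^n.
u(4) = -2·4^4 = -512.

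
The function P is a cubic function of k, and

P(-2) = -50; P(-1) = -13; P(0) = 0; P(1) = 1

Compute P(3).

15

Write P(k) = ak³ + bk² + ck + d; the 4 given values yield a linear system in the 4 coefficients.
Solving, P(k) = 2k³ - 6k² + 5k.
Then P(3) = 15.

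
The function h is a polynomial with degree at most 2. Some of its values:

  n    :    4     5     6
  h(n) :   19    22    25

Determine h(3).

16

First differences: 3, 3.
Level-1 differences are constant, so h has degree 1.
Fitting a degree-1 polynomial gives h(n) = 3n + 7.
Then h(3) = 16.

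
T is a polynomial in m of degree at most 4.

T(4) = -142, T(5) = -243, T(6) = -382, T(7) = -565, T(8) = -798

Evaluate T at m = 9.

-1087

Write T(m) = am^4 + bm³ + cm² + dm + e; the 5 given values yield a linear system in the 5 coefficients.
Solving, the leading coefficient vanishes, and T(m) = -m³ - 4m² - 4m + 2.
Then T(9) = -1087.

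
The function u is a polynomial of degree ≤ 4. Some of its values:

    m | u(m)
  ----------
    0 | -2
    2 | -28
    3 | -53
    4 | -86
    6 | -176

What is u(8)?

-298

Write u(m) = am^4 + bm³ + cm² + dm + e; the 5 given values yield a linear system in the 5 coefficients.
Solving, the top 2 coefficients vanish, and u(m) = -4m² - 5m - 2.
Then u(8) = -298.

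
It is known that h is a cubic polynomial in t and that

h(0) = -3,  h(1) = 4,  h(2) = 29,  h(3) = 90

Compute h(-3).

Write h(t) = at³ + bt² + ct + d; the 4 given values yield a linear system in the 4 coefficients.
Solving, h(t) = 3t³ + 4t - 3.
Then h(-3) = -96.

-96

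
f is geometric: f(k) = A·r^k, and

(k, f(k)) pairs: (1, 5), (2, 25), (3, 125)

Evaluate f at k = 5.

Consecutive ratio: 25/5 = 5, and 125/25 = 5, so r = 5.
Then A·5^1 = 5 gives A = 1, and f(k) = 1·5^k.
f(5) = 1·5^5 = 3125.

3125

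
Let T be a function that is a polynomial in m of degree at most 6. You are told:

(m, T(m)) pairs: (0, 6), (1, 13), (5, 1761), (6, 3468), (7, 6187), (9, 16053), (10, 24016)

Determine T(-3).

57

Write T(m) = am^6 + bm^5 + cm^4 + dm³ + em² + pm + q; the 7 given values yield a linear system in the 7 coefficients.
Solving, the top 2 coefficients vanish, and T(m) = 2m^4 + 4m³ + m + 6.
Then T(-3) = 57.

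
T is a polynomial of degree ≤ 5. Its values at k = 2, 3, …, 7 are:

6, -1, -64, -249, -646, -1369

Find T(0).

First differences: -7, -63, -185, -397, -723. Second differences: -56, -122, -212, -326. Third differences: -66, -90, -114. Fourth differences: -24, -24.
Level-4 differences are constant, so T has degree 4.
Fitting a degree-4 polynomial gives T(k) = -k^4 + 3k³ + k - 4.
Then T(0) = -4.

-4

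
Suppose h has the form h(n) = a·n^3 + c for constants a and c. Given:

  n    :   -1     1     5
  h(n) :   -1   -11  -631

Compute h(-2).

From h(-1) = -1 and h(1) = -11: -1a + c = -1 and 1a + c = -11.
Subtracting: 2a = -10, so a = -5; then c = -1 − (-5)·(-1) = -6.
So h(n) = -5n³ − 6, and h(-2) = 34.

34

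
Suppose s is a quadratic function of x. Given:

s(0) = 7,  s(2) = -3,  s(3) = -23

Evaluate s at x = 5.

Write s(x) = ax² + bx + c; the 3 given values yield a linear system in the 3 coefficients.
Solving, s(x) = -5x² + 5x + 7.
Then s(5) = -93.

-93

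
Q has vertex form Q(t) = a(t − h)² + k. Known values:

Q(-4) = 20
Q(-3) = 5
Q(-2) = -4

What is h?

-1

First differences -15, -9; second difference 6 = 2a, so a = 3.
Expanding, the t-coefficient is −2ah = -6h; matching it to the data gives h = -1, and then k = -7.
So Q(t) = 3(t + 1)² − 7.
Hence h = -1.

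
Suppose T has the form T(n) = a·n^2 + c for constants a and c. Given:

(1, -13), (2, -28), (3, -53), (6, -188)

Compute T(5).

From T(1) = -13 and T(2) = -28: 1a + c = -13 and 4a + c = -28.
Subtracting: 3a = -15, so a = -5; then c = -13 − (-5)·1 = -8.
So T(n) = -5n² − 8, and T(5) = -133.

-133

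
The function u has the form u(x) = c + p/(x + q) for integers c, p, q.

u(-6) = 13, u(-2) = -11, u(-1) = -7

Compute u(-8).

(u(x) − c)(x + q) = p for each data point; the three points give a linear system in c and q, then p follows.
Solving: c = 1, q = 4, p = -24, so u(x) = 1 − 24/(x + 4).
Then u(-8) = 1 − 24/(-4) = 7.

7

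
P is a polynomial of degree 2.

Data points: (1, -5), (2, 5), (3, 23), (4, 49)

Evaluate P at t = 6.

First differences: 10, 18, 26. Second differences: 8, 8.
Level-2 differences are constant, so P has degree 2.
Fitting a degree-2 polynomial gives P(t) = 4t² - 2t - 7.
Then P(6) = 125.

125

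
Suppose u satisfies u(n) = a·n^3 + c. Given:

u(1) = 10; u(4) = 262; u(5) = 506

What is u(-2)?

From u(1) = 10 and u(4) = 262: 1a + c = 10 and 64a + c = 262.
Subtracting: 63a = 252, so a = 4; then c = 10 − 4·1 = 6.
So u(n) = 4n³ + 6, and u(-2) = -26.

-26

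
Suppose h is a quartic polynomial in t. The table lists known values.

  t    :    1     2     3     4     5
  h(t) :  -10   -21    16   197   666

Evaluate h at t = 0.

1

Write h(t) = at^4 + bt³ + ct² + dt + e; the 5 given values yield a linear system in the 5 coefficients.
Solving, h(t) = 2t^4 - 4t³ - 2t² - 7t + 1.
Then h(0) = 1.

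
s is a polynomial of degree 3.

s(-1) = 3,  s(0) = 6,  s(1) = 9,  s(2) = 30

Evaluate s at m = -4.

Write s(m) = am³ + bm² + cm + d; the 4 given values yield a linear system in the 4 coefficients.
Solving, s(m) = 3m³ + 6.
Then s(-4) = -186.

-186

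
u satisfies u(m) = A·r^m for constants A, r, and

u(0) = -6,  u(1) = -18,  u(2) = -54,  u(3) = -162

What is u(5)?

Consecutive ratio: -18/(-6) = 3, and -54/(-18) = 3, so r = 3.
Then A·3^0 = -6 gives A = -6, and u(m) = -6·3^m.
u(5) = -6·3^5 = -1458.

-1458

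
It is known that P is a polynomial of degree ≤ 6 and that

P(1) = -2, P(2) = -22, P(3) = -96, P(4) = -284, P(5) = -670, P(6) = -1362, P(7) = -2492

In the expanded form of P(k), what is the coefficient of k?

1

First differences: -20, -74, -188, -386, -692, -1130. Second differences: -54, -114, -198, -306, -438. Third differences: -60, -84, -108, -132. Fourth differences: -24, -24, -24.
Level-4 differences are constant, so P has degree 4.
Fitting a degree-4 polynomial gives P(k) = -k^4 - 2k² + k.
The coefficient of k is 1.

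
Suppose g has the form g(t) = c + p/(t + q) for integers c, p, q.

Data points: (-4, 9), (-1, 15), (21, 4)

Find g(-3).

(g(t) − c)(t + q) = p for each data point; the three points give a linear system in c and q, then p follows.
Solving: c = 5, q = -1, p = -20, so g(t) = 5 − 20/(t − 1).
Then g(-3) = 5 − 20/(-4) = 10.

10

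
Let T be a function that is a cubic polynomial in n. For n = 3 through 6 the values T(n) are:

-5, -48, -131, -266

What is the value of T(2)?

Write T(n) = an³ + bn² + cn + d; the 4 given values yield a linear system in the 4 coefficients.
Solving, T(n) = -2n³ + 4n² + 3n + 4.
Then T(2) = 10.

10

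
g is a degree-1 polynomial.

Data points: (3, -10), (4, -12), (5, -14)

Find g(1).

-6

First differences: -2, -2.
Level-1 differences are constant, so g has degree 1.
Fitting a degree-1 polynomial gives g(x) = -2x - 4.
Then g(1) = -6.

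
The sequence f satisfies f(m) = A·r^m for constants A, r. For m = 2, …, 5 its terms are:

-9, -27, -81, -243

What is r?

Consecutive ratio: -27/(-9) = 3, and -81/(-27) = 3, so r = 3.
Then A·3^2 = -9 gives A = -1, and f(m) = -1·3^m.

3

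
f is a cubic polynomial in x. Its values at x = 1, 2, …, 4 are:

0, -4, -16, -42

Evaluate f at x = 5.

-88

Write f(x) = ax³ + bx² + cx + d; the 4 given values yield a linear system in the 4 coefficients.
Solving, f(x) = -x³ + 2x² - 3x + 2.
Then f(5) = -88.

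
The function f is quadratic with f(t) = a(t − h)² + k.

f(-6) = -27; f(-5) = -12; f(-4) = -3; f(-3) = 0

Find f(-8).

First differences 15, 9, 3; second difference -6 = 2a, so a = -3.
Expanding, the t-coefficient is −2ah = 6h; matching it to the data gives h = -3, and then k = 0.
So f(t) = -3(t + 3)² + 0.
f(-8) = -3·(-5)² + 0 = -75.

-75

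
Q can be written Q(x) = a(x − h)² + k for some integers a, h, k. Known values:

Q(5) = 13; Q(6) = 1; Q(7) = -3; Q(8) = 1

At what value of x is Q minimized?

7

First differences -12, -4, 4; second difference 8 = 2a, so a = 4.
Expanding, the x-coefficient is −2ah = -8h; matching it to the data gives h = 7, and then k = -3.
So Q(x) = 4(x − 7)² − 3.
Hence h = 7.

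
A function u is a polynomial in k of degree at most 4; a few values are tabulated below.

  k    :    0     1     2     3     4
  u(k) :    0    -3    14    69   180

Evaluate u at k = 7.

First differences: -3, 17, 55, 111. Second differences: 20, 38, 56. Third differences: 18, 18.
Level-3 differences are constant, so u has degree 3.
Fitting a degree-3 polynomial gives u(k) = 3k³ + k² - 7k.
Then u(7) = 1029.

1029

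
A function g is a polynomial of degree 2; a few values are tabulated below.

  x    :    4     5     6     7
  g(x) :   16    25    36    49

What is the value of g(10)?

100

Write g(x) = ax² + bx + c; the 4 given values yield a linear system in the 3 coefficients.
Solving, g(x) = x².
Then g(10) = 100.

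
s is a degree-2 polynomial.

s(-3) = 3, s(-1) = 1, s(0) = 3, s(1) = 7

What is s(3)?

Write s(m) = am² + bm + c; the 4 given values yield a linear system in the 3 coefficients.
Solving, s(m) = m² + 3m + 3.
Then s(3) = 21.

21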